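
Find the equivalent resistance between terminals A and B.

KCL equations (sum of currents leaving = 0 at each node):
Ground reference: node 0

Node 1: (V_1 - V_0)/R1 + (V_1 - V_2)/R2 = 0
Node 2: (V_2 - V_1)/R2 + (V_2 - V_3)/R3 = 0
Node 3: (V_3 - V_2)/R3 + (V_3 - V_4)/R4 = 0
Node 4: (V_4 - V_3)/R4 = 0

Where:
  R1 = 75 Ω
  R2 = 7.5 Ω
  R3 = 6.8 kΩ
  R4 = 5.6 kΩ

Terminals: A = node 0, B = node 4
Reduce the network between node 0 (A) and node 4 (B) by series/parallel combination:
  Rs1 = R1 + R2 (series, joined only at node 1) = 75 + 7.5 = 82.5 Ω
  Rs2 = R3 + Rs1 (series, joined only at node 2) = 6800 + 82.5 = 6882 Ω
  Rs3 = R4 + Rs2 (series, joined only at node 3) = 5600 + 6882 = 12480 Ω
R_eq = 12.48 kΩ

Final answer: 12.48 kΩ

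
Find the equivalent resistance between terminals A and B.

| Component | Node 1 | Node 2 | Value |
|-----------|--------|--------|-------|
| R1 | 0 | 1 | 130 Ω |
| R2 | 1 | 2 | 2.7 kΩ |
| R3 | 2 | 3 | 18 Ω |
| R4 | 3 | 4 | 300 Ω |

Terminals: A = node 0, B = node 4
Reduce the network between node 0 (A) and node 4 (B) by series/parallel combination:
  Rs1 = R1 + R2 (series, joined only at node 1) = 130 + 2700 = 2830 Ω
  Rs2 = R3 + Rs1 (series, joined only at node 2) = 18 + 2830 = 2848 Ω
  Rs3 = R4 + Rs2 (series, joined only at node 3) = 300 + 2848 = 3148 Ω
R_eq = 3.148 kΩ

Final answer: 3.148 kΩ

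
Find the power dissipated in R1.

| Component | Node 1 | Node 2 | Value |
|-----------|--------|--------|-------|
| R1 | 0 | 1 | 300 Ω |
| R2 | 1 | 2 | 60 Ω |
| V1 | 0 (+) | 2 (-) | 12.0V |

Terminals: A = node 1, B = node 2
Nodal analysis, taking node 2 as the 0 V reference.
Source V1 fixes V_0 = 12 V.
KCL at each unknown node (sum of currents leaving = 0; resistances in Ω):
  Node 1: (V_1 - 12)/300 + (V_1 - 0)/60 = 0
Collecting terms: 0.02 × V_1 = 0.04  =>  V_1 = 2 V
I_R1 = (V_0 - V_1)/R1 = (12 - 2)/300 = 0.03333 A
P_R1 = I_R1² × R1 = (0.03333)² × 300 = 0.3333 W

Final answer: 0.3333 W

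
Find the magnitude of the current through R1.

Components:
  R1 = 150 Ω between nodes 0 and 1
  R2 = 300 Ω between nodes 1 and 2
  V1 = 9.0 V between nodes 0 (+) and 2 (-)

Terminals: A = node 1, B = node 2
Nodal analysis, taking node 2 as the 0 V reference.
Source V1 fixes V_0 = 9 V.
KCL at each unknown node (sum of currents leaving = 0; resistances in Ω):
  Node 1: (V_1 - 9)/150 + (V_1 - 0)/300 = 0
Collecting terms: 0.01 × V_1 = 0.06  =>  V_1 = 6 V
I_R1 = (V_0 - V_1)/R1 = (9 - 6)/150 = 0.02 A
|I_R1| = 0.02 A

Final answer: |I_R1| = 0.02 A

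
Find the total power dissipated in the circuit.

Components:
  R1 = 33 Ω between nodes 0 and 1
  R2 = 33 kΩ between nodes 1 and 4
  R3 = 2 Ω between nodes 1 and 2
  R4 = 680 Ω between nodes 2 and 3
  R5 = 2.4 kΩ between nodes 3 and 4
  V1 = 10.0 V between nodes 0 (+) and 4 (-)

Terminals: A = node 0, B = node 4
Nodal analysis, taking node 4 as the 0 V reference.
Source V1 fixes V_0 = 10 V.
KCL at each unknown node (sum of currents leaving = 0; resistances in Ω):
  Node 1: (V_1 - 10)/33 + (V_1 - 0)/33000 + (V_1 - V_2)/2 = 0
  Node 2: (V_2 - V_1)/2 + (V_2 - V_3)/680 = 0
  Node 3: (V_3 - V_2)/680 + (V_3 - 0)/2400 = 0
Collecting terms (coefficients in siemens):
  0.5303·V_1 - 0.5·V_2 = 0.303
  0.5015·V_2 - 0.5·V_1 - 0.001471·V_3 = 0
  0.001887·V_3 - 0.001471·V_2 = 0
Solving these 3 simultaneous equations (Gaussian elimination) gives:
  V_1 = 9.884 V, V_2 = 9.878 V, V_3 = 7.697 V
Power in each resistor, P = (ΔV)²/R:
  P_R1 = (10 - 9.884)²/33 = 0.0004058 W
  P_R2 = (9.884 - 0)²/33000 = 0.002961 W
  P_R3 = (9.884 - 9.878)²/2 = 0.00002057 W
  P_R4 = (9.878 - 7.697)²/680 = 0.006994 W
  P_R5 = (7.697 - 0)²/2400 = 0.02469 W
P_total = P_R1 + P_R2 + P_R3 + P_R4 + P_R5 = 0.03507 W

Final answer: 0.03507 W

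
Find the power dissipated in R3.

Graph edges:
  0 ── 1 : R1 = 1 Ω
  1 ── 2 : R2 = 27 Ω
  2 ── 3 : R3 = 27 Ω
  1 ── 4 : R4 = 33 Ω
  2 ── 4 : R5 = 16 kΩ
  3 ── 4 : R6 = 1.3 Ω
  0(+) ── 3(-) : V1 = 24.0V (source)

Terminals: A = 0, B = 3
Nodal analysis, taking node 3 as the 0 V reference.
Source V1 fixes V_0 = 24 V.
KCL at each unknown node (sum of currents leaving = 0; resistances in Ω):
  Node 1: (V_1 - 24)/1 + (V_1 - V_2)/27 + (V_1 - V_4)/33 = 0
  Node 2: (V_2 - V_1)/27 + (V_2 - 0)/27 + (V_2 - V_4)/16000 = 0
  Node 4: (V_4 - V_1)/33 + (V_4 - V_2)/16000 + (V_4 - 0)/1.3 = 0
Collecting terms (coefficients in siemens):
  1.067·V_1 - 0.03704·V_2 - 0.0303·V_4 = 24
  0.07414·V_2 - 0.03704·V_1 - 0.0000625·V_4 = 0
  0.7996·V_4 - 0.0303·V_1 - 0.0000625·V_2 = 0
Solving these 3 simultaneous equations (Gaussian elimination) gives:
  V_1 = 22.91 V, V_2 = 11.44 V, V_4 = 0.869 V
I_R3 = (V_2 - V_3)/R3 = (11.44 - 0)/27 = 0.4239 A
P_R3 = I_R3² × R3 = (0.4239)² × 27 = 4.851 W

Final answer: 4.851 W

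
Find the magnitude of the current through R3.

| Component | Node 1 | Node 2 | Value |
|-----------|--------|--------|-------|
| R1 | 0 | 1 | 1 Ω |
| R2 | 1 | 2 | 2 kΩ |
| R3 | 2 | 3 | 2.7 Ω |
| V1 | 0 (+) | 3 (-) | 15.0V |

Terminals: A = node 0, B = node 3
Nodal analysis, taking node 3 as the 0 V reference.
Source V1 fixes V_0 = 15 V.
KCL at each unknown node (sum of currents leaving = 0; resistances in Ω):
  Node 1: (V_1 - 15)/1 + (V_1 - V_2)/2000 = 0
  Node 2: (V_2 - V_1)/2000 + (V_2 - 0)/2.7 = 0
Collecting terms (coefficients in siemens):
  1·V_1 - 0.0005·V_2 = 15
  0.3709·V_2 - 0.0005·V_1 = 0
Determinant D = (1)(0.3709) - (-0.0005)(-0.0005) = 0.3711
V_1 = [(15)(0.3709) - (-0.0005)(0)]/D = 14.99 V
V_2 = [(1)(0) - (15)(-0.0005)]/D = 0.02021 V
I_R3 = (V_2 - V_3)/R3 = (0.02021 - 0)/2.7 = 0.007486 A
|I_R3| = 0.007486 A

Final answer: |I_R3| = 0.007486 A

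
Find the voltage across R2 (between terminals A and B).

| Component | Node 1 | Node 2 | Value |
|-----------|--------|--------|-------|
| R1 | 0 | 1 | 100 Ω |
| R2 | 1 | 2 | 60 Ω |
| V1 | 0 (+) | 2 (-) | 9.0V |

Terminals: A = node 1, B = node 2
R1 and R2 are in series across V1 (node 0 → node 1 → node 2), and the output A–B is taken across R2, so this is a voltage divider.
Series current: I = V1/(R1 + R2) = 9/(100 + 60) = 9/160 = 0.05625 A
V_R2 = I × R2 = V1 × R2/(R1 + R2) = 9 × 60/160 = 3.375 V

Final answer: 3.375 V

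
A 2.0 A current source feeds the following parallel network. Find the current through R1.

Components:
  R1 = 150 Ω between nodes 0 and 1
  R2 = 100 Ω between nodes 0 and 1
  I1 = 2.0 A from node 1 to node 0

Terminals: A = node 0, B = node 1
All resistors sit directly between nodes 0 and 1, so they are in parallel and share one voltage V; the full source current 2 A splits among them.
1/R_par = 1/150 + 1/100 = 0.01667 S  =>  R_par = 60 Ω
V = I × R_par = 2 × 60 = 120 V
I_R1 = V/R1 = 120/150 = 0.8 A

Final answer: 0.8 A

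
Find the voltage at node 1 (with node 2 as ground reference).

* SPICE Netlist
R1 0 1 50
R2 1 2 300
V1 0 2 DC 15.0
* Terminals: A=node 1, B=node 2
Nodal analysis, taking node 2 as the 0 V reference.
Source V1 fixes V_0 = 15 V.
KCL at each unknown node (sum of currents leaving = 0; resistances in Ω):
  Node 1: (V_1 - 15)/50 + (V_1 - 0)/300 = 0
Collecting terms: 0.02333 × V_1 = 0.3  =>  V_1 = 12.86 V
The requested potential is V_1 = 12.86 V.

Final answer: V_1 = 12.86 V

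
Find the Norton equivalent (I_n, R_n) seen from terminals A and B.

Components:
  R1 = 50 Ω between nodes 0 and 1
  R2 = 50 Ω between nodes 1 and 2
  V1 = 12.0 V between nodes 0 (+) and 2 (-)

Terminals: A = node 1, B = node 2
Find the Thévenin equivalent first; then I_n = V_th/R_th and R_n = R_th.
Step 1 — V_th is the open-circuit voltage V_A - V_B (nothing connected across the terminals).
Nodal analysis, taking node 2 as the 0 V reference.
Source V1 fixes V_0 = 12 V.
KCL at each unknown node (sum of currents leaving = 0; resistances in Ω):
  Node 1: (V_1 - 12)/50 + (V_1 - 0)/50 = 0
Collecting terms: 0.04 × V_1 = 0.24  =>  V_1 = 6 V
V_th = V_1 - V_2 = 6 - 0 = 6 V
Step 2 — R_th: zero the source — replace V1 by a short circuit (node 2 merges into node 0) — and find the resistance seen between A (node 1) and B (node 0).
Reduce the network between node 1 (A) and node 0 (B) by series/parallel combination:
  Rp1 = R1 ‖ R2 (parallel, both between nodes 0 and 1) = 1/(1/50 + 1/50) = 25 Ω
R_th = 25 Ω
I_n = V_th/R_th = 6/25 = 0.24 A, and R_n = R_th = 25 Ω

Final answer: I_n = 0.24 A, R_n = 25 Ω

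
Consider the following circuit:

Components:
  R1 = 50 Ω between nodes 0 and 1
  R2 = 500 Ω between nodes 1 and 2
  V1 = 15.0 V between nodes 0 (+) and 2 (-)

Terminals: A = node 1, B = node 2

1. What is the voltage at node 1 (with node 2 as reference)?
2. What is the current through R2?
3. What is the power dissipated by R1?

Nodal analysis, taking node 2 as the 0 V reference.
Source V1 fixes V_0 = 15 V.
KCL at each unknown node (sum of currents leaving = 0; resistances in Ω):
  Node 1: (V_1 - 15)/50 + (V_1 - 0)/500 = 0
Collecting terms: 0.022 × V_1 = 0.3  =>  V_1 = 13.64 V
Part 1:
  Read off the nodal solution: V_1 = 13.64 V
Part 2:
  I_R2 = (V_1 - V_2)/R2 = (13.64 - 0)/500 = 0.02727 A
  Magnitude: I_R2 = 0.02727 A
Part 3:
  I_R1 = (V_0 - V_1)/R1 = (15 - 13.64)/50 = 0.02727 A
  P_R1 = I_R1² × R1 = (0.02727)² × 50 = 0.03719 W

Final answers:
1. V_1 = 13.64 V
2. I_R2 = 0.02727 A
3. P_R1 = 0.03719 W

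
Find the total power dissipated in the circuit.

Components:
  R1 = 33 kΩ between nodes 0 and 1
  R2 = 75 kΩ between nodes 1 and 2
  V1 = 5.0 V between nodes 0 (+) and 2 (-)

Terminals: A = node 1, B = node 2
Nodal analysis, taking node 2 as the 0 V reference.
Source V1 fixes V_0 = 5 V.
KCL at each unknown node (sum of currents leaving = 0; resistances in Ω):
  Node 1: (V_1 - 5)/33000 + (V_1 - 0)/75000 = 0
Collecting terms: 0.00004364 × V_1 = 0.0001515  =>  V_1 = 3.472 V
Power in each resistor, P = (ΔV)²/R:
  P_R1 = (5 - 3.472)²/33000 = 0.00007073 W
  P_R2 = (3.472 - 0)²/75000 = 0.0001608 W
P_total = P_R1 + P_R2 = 0.0002315 W

Final answer: 0.0002315 W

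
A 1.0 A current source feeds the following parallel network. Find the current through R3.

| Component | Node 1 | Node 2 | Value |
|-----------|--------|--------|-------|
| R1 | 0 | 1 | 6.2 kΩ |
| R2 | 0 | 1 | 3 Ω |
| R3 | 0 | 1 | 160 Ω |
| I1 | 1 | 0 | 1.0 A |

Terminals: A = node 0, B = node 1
All resistors sit directly between nodes 0 and 1, so they are in parallel and share one voltage V; the full source current 1 A splits among them.
1/R_par = 1/6200 + 1/3 + 1/160 = 0.3397 S  =>  R_par = 2.943 Ω
V = I × R_par = 1 × 2.943 = 2.943 V
I_R3 = V/R3 = 2.943/160 = 0.0184 A

Final answer: 0.0184 A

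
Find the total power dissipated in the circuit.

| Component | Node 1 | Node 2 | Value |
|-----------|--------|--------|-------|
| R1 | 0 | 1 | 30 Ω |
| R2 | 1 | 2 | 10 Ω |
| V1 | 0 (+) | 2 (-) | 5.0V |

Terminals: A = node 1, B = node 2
Nodal analysis, taking node 2 as the 0 V reference.
Source V1 fixes V_0 = 5 V.
KCL at each unknown node (sum of currents leaving = 0; resistances in Ω):
  Node 1: (V_1 - 5)/30 + (V_1 - 0)/10 = 0
Collecting terms: 0.1333 × V_1 = 0.1667  =>  V_1 = 1.25 V
Power in each resistor, P = (ΔV)²/R:
  P_R1 = (5 - 1.25)²/30 = 0.4688 W
  P_R2 = (1.25 - 0)²/10 = 0.1562 W
P_total = P_R1 + P_R2 = 0.625 W

Final answer: 0.625 W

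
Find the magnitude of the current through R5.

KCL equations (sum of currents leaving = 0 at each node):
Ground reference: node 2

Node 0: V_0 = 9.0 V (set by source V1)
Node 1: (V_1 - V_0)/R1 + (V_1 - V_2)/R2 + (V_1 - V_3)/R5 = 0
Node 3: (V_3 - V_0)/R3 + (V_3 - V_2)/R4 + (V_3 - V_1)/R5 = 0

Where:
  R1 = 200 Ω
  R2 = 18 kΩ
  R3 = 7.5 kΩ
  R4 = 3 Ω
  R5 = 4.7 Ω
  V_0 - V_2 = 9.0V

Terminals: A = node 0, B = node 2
Nodal analysis, taking node 2 as the 0 V reference.
Source V1 fixes V_0 = 9 V.
KCL at each unknown node (sum of currents leaving = 0; resistances in Ω):
  Node 1: (V_1 - 9)/200 + (V_1 - 0)/18000 + (V_1 - V_3)/4.7 = 0
  Node 3: (V_3 - 9)/7500 + (V_3 - 0)/3 + (V_3 - V_1)/4.7 = 0
Collecting terms (coefficients in siemens):
  0.2178·V_1 - 0.2128·V_3 = 0.045
  0.5462·V_3 - 0.2128·V_1 = 0.0012
Determinant D = (0.2178)(0.5462) - (-0.2128)(-0.2128) = 0.07371
V_1 = [(0.045)(0.5462) - (-0.2128)(0.0012)]/D = 0.3369 V
V_3 = [(0.2178)(0.0012) - (0.045)(-0.2128)]/D = 0.1334 V
I_R5 = (V_1 - V_3)/R5 = (0.3369 - 0.1334)/4.7 = 0.0433 A
|I_R5| = 0.0433 A

Final answer: |I_R5| = 0.0433 A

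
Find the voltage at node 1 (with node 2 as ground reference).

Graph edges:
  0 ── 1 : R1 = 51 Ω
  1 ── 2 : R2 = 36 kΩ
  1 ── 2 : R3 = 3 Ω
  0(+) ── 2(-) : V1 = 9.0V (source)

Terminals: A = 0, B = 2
Nodal analysis, taking node 2 as the 0 V reference.
Source V1 fixes V_0 = 9 V.
KCL at each unknown node (sum of currents leaving = 0; resistances in Ω):
  Node 1: (V_1 - 9)/51 + (V_1 - 0)/36000 + (V_1 - 0)/3 = 0
Collecting terms: 0.353 × V_1 = 0.1765  =>  V_1 = 0.5 V
The requested potential is V_1 = 0.5 V.

Final answer: V_1 = 0.5 V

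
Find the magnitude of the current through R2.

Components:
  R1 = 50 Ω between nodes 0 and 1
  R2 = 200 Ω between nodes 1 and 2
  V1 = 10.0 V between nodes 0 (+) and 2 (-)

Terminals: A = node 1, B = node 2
Nodal analysis, taking node 2 as the 0 V reference.
Source V1 fixes V_0 = 10 V.
KCL at each unknown node (sum of currents leaving = 0; resistances in Ω):
  Node 1: (V_1 - 10)/50 + (V_1 - 0)/200 = 0
Collecting terms: 0.025 × V_1 = 0.2  =>  V_1 = 8 V
I_R2 = (V_1 - V_2)/R2 = (8 - 0)/200 = 0.04 A
|I_R2| = 0.04 A

Final answer: |I_R2| = 0.04 A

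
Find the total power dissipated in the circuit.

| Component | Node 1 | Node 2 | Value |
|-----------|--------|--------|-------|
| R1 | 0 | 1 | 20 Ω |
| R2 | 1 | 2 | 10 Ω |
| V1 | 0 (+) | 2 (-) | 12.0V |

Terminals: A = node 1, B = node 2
Nodal analysis, taking node 2 as the 0 V reference.
Source V1 fixes V_0 = 12 V.
KCL at each unknown node (sum of currents leaving = 0; resistances in Ω):
  Node 1: (V_1 - 12)/20 + (V_1 - 0)/10 = 0
Collecting terms: 0.15 × V_1 = 0.6  =>  V_1 = 4 V
Power in each resistor, P = (ΔV)²/R:
  P_R1 = (12 - 4)²/20 = 3.2 W
  P_R2 = (4 - 0)²/10 = 1.6 W
P_total = P_R1 + P_R2 = 4.8 W

Final answer: 4.8 W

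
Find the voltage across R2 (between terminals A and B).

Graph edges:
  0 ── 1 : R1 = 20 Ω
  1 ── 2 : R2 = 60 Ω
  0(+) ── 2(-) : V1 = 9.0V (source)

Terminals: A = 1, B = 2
R1 and R2 are in series across V1 (node 0 → node 1 → node 2), and the output A–B is taken across R2, so this is a voltage divider.
Series current: I = V1/(R1 + R2) = 9/(20 + 60) = 9/80 = 0.1125 A
V_R2 = I × R2 = V1 × R2/(R1 + R2) = 9 × 60/80 = 6.75 V

Final answer: 6.75 V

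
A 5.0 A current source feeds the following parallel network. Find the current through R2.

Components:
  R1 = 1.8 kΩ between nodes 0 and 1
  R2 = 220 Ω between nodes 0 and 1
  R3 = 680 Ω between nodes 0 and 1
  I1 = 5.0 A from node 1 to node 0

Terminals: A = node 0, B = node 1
All resistors sit directly between nodes 0 and 1, so they are in parallel and share one voltage V; the full source current 5 A splits among them.
1/R_par = 1/1800 + 1/220 + 1/680 = 0.006572 S  =>  R_par = 152.2 Ω
V = I × R_par = 5 × 152.2 = 760.8 V
I_R2 = V/R2 = 760.8/220 = 3.458 A

Final answer: 3.458 A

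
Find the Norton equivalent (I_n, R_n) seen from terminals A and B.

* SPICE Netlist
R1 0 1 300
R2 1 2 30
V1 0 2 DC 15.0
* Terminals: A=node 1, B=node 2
Find the Thévenin equivalent first; then I_n = V_th/R_th and R_n = R_th.
Step 1 — V_th is the open-circuit voltage V_A - V_B (nothing connected across the terminals).
Nodal analysis, taking node 2 as the 0 V reference.
Source V1 fixes V_0 = 15 V.
KCL at each unknown node (sum of currents leaving = 0; resistances in Ω):
  Node 1: (V_1 - 15)/300 + (V_1 - 0)/30 = 0
Collecting terms: 0.03667 × V_1 = 0.05  =>  V_1 = 1.364 V
V_th = V_1 - V_2 = 1.364 - 0 = 1.364 V
Step 2 — R_th: zero the source — replace V1 by a short circuit (node 2 merges into node 0) — and find the resistance seen between A (node 1) and B (node 0).
Reduce the network between node 1 (A) and node 0 (B) by series/parallel combination:
  Rp1 = R1 ‖ R2 (parallel, both between nodes 0 and 1) = 1/(1/300 + 1/30) = 27.27 Ω
R_th = 27.27 Ω
I_n = V_th/R_th = 1.364/27.27 = 0.05 A, and R_n = R_th = 27.27 Ω

Final answer: I_n = 0.05 A, R_n = 27.27 Ω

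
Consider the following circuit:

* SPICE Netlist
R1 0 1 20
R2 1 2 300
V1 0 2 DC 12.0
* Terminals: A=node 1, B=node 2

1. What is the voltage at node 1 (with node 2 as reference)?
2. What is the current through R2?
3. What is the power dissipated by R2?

Nodal analysis, taking node 2 as the 0 V reference.
Source V1 fixes V_0 = 12 V.
KCL at each unknown node (sum of currents leaving = 0; resistances in Ω):
  Node 1: (V_1 - 12)/20 + (V_1 - 0)/300 = 0
Collecting terms: 0.05333 × V_1 = 0.6  =>  V_1 = 11.25 V
Part 1:
  Read off the nodal solution: V_1 = 11.25 V
Part 2:
  I_R2 = (V_1 - V_2)/R2 = (11.25 - 0)/300 = 0.0375 A
  Magnitude: I_R2 = 0.0375 A
Part 3:
  I_R2 = (V_1 - V_2)/R2 = (11.25 - 0)/300 = 0.0375 A
  P_R2 = I_R2² × R2 = (0.0375)² × 300 = 0.4219 W

Final answers:
1. V_1 = 11.25 V
2. I_R2 = 0.0375 A
3. P_R2 = 0.4219 W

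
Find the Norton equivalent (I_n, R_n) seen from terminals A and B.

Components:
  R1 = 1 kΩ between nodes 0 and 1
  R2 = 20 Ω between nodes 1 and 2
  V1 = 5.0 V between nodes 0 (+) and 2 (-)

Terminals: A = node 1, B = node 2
Find the Thévenin equivalent first; then I_n = V_th/R_th and R_n = R_th.
Step 1 — V_th is the open-circuit voltage V_A - V_B (nothing connected across the terminals).
Nodal analysis, taking node 2 as the 0 V reference.
Source V1 fixes V_0 = 5 V.
KCL at each unknown node (sum of currents leaving = 0; resistances in Ω):
  Node 1: (V_1 - 5)/1000 + (V_1 - 0)/20 = 0
Collecting terms: 0.051 × V_1 = 0.005  =>  V_1 = 0.09804 V
V_th = V_1 - V_2 = 0.09804 - 0 = 0.09804 V
Step 2 — R_th: zero the source — replace V1 by a short circuit (node 2 merges into node 0) — and find the resistance seen between A (node 1) and B (node 0).
Reduce the network between node 1 (A) and node 0 (B) by series/parallel combination:
  Rp1 = R1 ‖ R2 (parallel, both between nodes 0 and 1) = 1/(1/1000 + 1/20) = 19.61 Ω
R_th = 19.61 Ω
I_n = V_th/R_th = 0.09804/19.61 = 0.005 A, and R_n = R_th = 19.61 Ω

Final answer: I_n = 0.005 A, R_n = 19.61 Ω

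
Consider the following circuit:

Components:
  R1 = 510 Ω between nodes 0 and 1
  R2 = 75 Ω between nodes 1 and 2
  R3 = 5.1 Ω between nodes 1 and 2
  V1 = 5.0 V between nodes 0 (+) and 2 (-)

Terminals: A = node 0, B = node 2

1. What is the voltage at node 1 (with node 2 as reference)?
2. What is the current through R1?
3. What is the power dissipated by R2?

Nodal analysis, taking node 2 as the 0 V reference.
Source V1 fixes V_0 = 5 V.
KCL at each unknown node (sum of currents leaving = 0; resistances in Ω):
  Node 1: (V_1 - 5)/510 + (V_1 - 0)/75 + (V_1 - 0)/5.1 = 0
Collecting terms: 0.2114 × V_1 = 0.009804  =>  V_1 = 0.04638 V
Part 1:
  Read off the nodal solution: V_1 = 0.04638 V
Part 2:
  I_R1 = (V_0 - V_1)/R1 = (5 - 0.04638)/510 = 0.009713 A
  Magnitude: I_R1 = 0.009713 A
Part 3:
  I_R2 = (V_1 - V_2)/R2 = (0.04638 - 0)/75 = 0.0006184 A
  P_R2 = I_R2² × R2 = (0.0006184)² × 75 = 0.00002868 W

Final answers:
1. V_1 = 0.04638 V
2. I_R1 = 0.009713 A
3. P_R2 = 2.868e-05 W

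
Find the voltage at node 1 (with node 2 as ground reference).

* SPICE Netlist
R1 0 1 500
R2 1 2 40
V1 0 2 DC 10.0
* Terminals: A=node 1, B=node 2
Nodal analysis, taking node 2 as the 0 V reference.
Source V1 fixes V_0 = 10 V.
KCL at each unknown node (sum of currents leaving = 0; resistances in Ω):
  Node 1: (V_1 - 10)/500 + (V_1 - 0)/40 = 0
Collecting terms: 0.027 × V_1 = 0.02  =>  V_1 = 0.7407 V
The requested potential is V_1 = 0.7407 V.

Final answer: V_1 = 0.7407 V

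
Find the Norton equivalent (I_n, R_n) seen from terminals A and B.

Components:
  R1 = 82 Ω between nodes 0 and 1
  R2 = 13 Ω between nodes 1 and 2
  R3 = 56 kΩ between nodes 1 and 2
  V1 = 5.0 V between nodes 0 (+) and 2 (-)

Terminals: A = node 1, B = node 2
Find the Thévenin equivalent first; then I_n = V_th/R_th and R_n = R_th.
Step 1 — V_th is the open-circuit voltage V_A - V_B (nothing connected across the terminals).
Nodal analysis, taking node 2 as the 0 V reference.
Source V1 fixes V_0 = 5 V.
KCL at each unknown node (sum of currents leaving = 0; resistances in Ω):
  Node 1: (V_1 - 5)/82 + (V_1 - 0)/13 + (V_1 - 0)/56000 = 0
Collecting terms: 0.08914 × V_1 = 0.06098  =>  V_1 = 0.6841 V
V_th = V_1 - V_2 = 0.6841 - 0 = 0.6841 V
Step 2 — R_th: zero the source — replace V1 by a short circuit (node 2 merges into node 0) — and find the resistance seen between A (node 1) and B (node 0).
Reduce the network between node 1 (A) and node 0 (B) by series/parallel combination:
  Rp1 = R1 ‖ R2 ‖ R3 (parallel, all between nodes 0 and 1) = 1/(1/82 + 1/13 + 1/56000) = 11.22 Ω
R_th = 11.22 Ω
I_n = V_th/R_th = 0.6841/11.22 = 0.06098 A, and R_n = R_th = 11.22 Ω

Final answer: I_n = 0.06098 A, R_n = 11.22 Ω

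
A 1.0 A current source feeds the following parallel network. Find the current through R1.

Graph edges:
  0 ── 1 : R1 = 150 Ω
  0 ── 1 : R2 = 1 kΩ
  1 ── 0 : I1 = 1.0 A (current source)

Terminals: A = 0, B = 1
All resistors sit directly between nodes 0 and 1, so they are in parallel and share one voltage V; the full source current 1 A splits among them.
1/R_par = 1/150 + 1/1000 = 0.007667 S  =>  R_par = 130.4 Ω
V = I × R_par = 1 × 130.4 = 130.4 V
I_R1 = V/R1 = 130.4/150 = 0.8696 A

Final answer: 0.8696 A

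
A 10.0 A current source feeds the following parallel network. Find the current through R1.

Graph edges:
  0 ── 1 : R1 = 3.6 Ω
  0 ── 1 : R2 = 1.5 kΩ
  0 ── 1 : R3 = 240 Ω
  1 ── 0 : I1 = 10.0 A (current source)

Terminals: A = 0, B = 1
All resistors sit directly between nodes 0 and 1, so they are in parallel and share one voltage V; the full source current 10 A splits among them.
1/R_par = 1/3.6 + 1/1500 + 1/240 = 0.2826 S  =>  R_par = 3.538 Ω
V = I × R_par = 10 × 3.538 = 35.38 V
I_R1 = V/R1 = 35.38/3.6 = 9.829 A

Final answer: 9.829 A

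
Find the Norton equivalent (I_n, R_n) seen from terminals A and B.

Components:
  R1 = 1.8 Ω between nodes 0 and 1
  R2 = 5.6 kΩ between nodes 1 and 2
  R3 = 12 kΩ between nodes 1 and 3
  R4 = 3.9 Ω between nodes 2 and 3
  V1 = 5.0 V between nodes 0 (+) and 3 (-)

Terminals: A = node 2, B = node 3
Find the Thévenin equivalent first; then I_n = V_th/R_th and R_n = R_th.
Step 1 — V_th is the open-circuit voltage V_A - V_B (nothing connected across the terminals).
Nodal analysis, taking node 3 as the 0 V reference.
Source V1 fixes V_0 = 5 V.
KCL at each unknown node (sum of currents leaving = 0; resistances in Ω):
  Node 1: (V_1 - 5)/1.8 + (V_1 - V_2)/5600 + (V_1 - 0)/12000 = 0
  Node 2: (V_2 - V_1)/5600 + (V_2 - 0)/3.9 = 0
Collecting terms (coefficients in siemens):
  0.5558·V_1 - 0.0001786·V_2 = 2.778
  0.2566·V_2 - 0.0001786·V_1 = 0
Determinant D = (0.5558)(0.2566) - (-0.0001786)(-0.0001786) = 0.1426
V_1 = [(2.778)(0.2566) - (-0.0001786)(0)]/D = 4.998 V
V_2 = [(0.5558)(0) - (2.778)(-0.0001786)]/D = 0.003478 V
V_th = V_2 - V_3 = 0.003478 - 0 = 0.003478 V
Step 2 — R_th: zero the source — replace V1 by a short circuit (node 3 merges into node 0) — and find the resistance seen between A (node 2) and B (node 0).
Reduce the network between node 2 (A) and node 0 (B) by series/parallel combination:
  Rp1 = R1 ‖ R3 (parallel, both between nodes 0 and 1) = 1/(1/1.8 + 1/12000) = 1.8 Ω
  Rs1 = R2 + Rp1 (series, joined only at node 1) = 5600 + 1.8 = 5602 Ω
  Rp2 = R4 ‖ Rs1 (parallel, both between nodes 0 and 2) = 1/(1/3.9 + 1/5602) = 3.897 Ω
R_th = 3.897 Ω
I_n = V_th/R_th = 0.003478/3.897 = 0.0008924 A, and R_n = R_th = 3.897 Ω

Final answer: I_n = 0.0008924 A, R_n = 3.897 Ω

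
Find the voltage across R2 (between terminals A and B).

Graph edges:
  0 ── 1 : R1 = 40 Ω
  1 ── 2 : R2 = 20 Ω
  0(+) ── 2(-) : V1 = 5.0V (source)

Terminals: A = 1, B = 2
R1 and R2 are in series across V1 (node 0 → node 1 → node 2), and the output A–B is taken across R2, so this is a voltage divider.
Series current: I = V1/(R1 + R2) = 5/(40 + 20) = 5/60 = 0.08333 A
V_R2 = I × R2 = V1 × R2/(R1 + R2) = 5 × 20/60 = 1.667 V

Final answer: 1.667 V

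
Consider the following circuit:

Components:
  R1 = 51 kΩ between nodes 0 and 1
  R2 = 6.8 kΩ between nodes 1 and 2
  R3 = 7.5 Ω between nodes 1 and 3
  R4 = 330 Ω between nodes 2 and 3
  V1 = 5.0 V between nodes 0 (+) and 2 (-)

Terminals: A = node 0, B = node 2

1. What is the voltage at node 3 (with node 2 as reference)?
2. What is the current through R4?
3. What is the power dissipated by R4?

Nodal analysis, taking node 2 as the 0 V reference.
Source V1 fixes V_0 = 5 V.
KCL at each unknown node (sum of currents leaving = 0; resistances in Ω):
  Node 1: (V_1 - 5)/51000 + (V_1 - 0)/6800 + (V_1 - V_3)/7.5 = 0
  Node 3: (V_3 - V_1)/7.5 + (V_3 - 0)/330 = 0
Collecting terms (coefficients in siemens):
  0.1335·V_1 - 0.1333·V_3 = 0.00009804
  0.1364·V_3 - 0.1333·V_1 = 0
Determinant D = (0.1335)(0.1364) - (-0.1333)(-0.1333) = 0.0004268
V_1 = [(0.00009804)(0.1364) - (-0.1333)(0)]/D = 0.03133 V
V_3 = [(0.1335)(0) - (0.00009804)(-0.1333)]/D = 0.03063 V
Part 1:
  Read off the nodal solution: V_3 = 0.03063 V
Part 2:
  I_R4 = (V_2 - V_3)/R4 = (0 - 0.03063)/330 = -0.00009282 A
  Magnitude: I_R4 = 0.00009282 A
Part 3:
  I_R4 = (V_2 - V_3)/R4 = (0 - 0.03063)/330 = -0.00009282 A
  P_R4 = I_R4² × R4 = (-0.00009282)² × 330 = 0.000002843 W

Final answers:
1. V_3 = 0.03063 V
2. I_R4 = 9.282e-05 A
3. P_R4 = 2.843e-06 W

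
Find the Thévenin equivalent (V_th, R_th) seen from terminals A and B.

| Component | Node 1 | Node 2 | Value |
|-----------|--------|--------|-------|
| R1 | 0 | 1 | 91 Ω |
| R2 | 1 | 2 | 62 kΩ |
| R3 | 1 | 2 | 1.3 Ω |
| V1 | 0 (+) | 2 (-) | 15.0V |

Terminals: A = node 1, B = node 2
Step 1 — V_th is the open-circuit voltage V_A - V_B (nothing connected across the terminals).
Nodal analysis, taking node 2 as the 0 V reference.
Source V1 fixes V_0 = 15 V.
KCL at each unknown node (sum of currents leaving = 0; resistances in Ω):
  Node 1: (V_1 - 15)/91 + (V_1 - 0)/62000 + (V_1 - 0)/1.3 = 0
Collecting terms: 0.7802 × V_1 = 0.1648  =>  V_1 = 0.2113 V
V_th = V_1 - V_2 = 0.2113 - 0 = 0.2113 V
Step 2 — R_th: zero the source — replace V1 by a short circuit (node 2 merges into node 0) — and find the resistance seen between A (node 1) and B (node 0).
Reduce the network between node 1 (A) and node 0 (B) by series/parallel combination:
  Rp1 = R1 ‖ R2 ‖ R3 (parallel, all between nodes 0 and 1) = 1/(1/91 + 1/62000 + 1/1.3) = 1.282 Ω
R_th = 1.282 Ω

Final answer: V_th = 0.2113 V, R_th = 1.282 Ω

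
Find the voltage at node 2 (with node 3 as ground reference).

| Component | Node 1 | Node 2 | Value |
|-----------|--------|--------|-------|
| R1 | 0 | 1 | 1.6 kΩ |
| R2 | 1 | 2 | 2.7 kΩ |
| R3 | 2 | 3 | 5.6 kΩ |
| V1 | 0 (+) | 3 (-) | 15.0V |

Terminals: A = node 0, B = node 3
Nodal analysis, taking node 3 as the 0 V reference.
Source V1 fixes V_0 = 15 V.
KCL at each unknown node (sum of currents leaving = 0; resistances in Ω):
  Node 1: (V_1 - 15)/1600 + (V_1 - V_2)/2700 = 0
  Node 2: (V_2 - V_1)/2700 + (V_2 - 0)/5600 = 0
Collecting terms (coefficients in siemens):
  0.0009954·V_1 - 0.0003704·V_2 = 0.009375
  0.0005489·V_2 - 0.0003704·V_1 = 0
Determinant D = (0.0009954)(0.0005489) - (-0.0003704)(-0.0003704) = 0.0000004092
V_1 = [(0.009375)(0.0005489) - (-0.0003704)(0)]/D = 12.58 V
V_2 = [(0.0009954)(0) - (0.009375)(-0.0003704)]/D = 8.485 V
The requested potential is V_2 = 8.485 V.

Final answer: V_2 = 8.485 V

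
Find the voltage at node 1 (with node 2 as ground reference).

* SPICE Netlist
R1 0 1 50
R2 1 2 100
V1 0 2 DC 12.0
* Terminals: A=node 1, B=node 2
Nodal analysis, taking node 2 as the 0 V reference.
Source V1 fixes V_0 = 12 V.
KCL at each unknown node (sum of currents leaving = 0; resistances in Ω):
  Node 1: (V_1 - 12)/50 + (V_1 - 0)/100 = 0
Collecting terms: 0.03 × V_1 = 0.24  =>  V_1 = 8 V
The requested potential is V_1 = 8 V.

Final answer: V_1 = 8 V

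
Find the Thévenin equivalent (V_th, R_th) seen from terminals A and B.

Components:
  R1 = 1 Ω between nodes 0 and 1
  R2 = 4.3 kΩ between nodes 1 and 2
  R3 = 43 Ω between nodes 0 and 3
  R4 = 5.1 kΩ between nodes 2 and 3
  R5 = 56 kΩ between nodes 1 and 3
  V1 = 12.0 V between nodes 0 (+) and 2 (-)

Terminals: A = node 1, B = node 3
Step 1 — V_th is the open-circuit voltage V_A - V_B (nothing connected across the terminals).
Nodal analysis, taking node 2 as the 0 V reference.
Source V1 fixes V_0 = 12 V.
KCL at each unknown node (sum of currents leaving = 0; resistances in Ω):
  Node 1: (V_1 - 12)/1 + (V_1 - 0)/4300 + (V_1 - V_3)/56000 = 0
  Node 3: (V_3 - 12)/43 + (V_3 - 0)/5100 + (V_3 - V_1)/56000 = 0
Collecting terms (coefficients in siemens):
  1·V_1 - 0.00001786·V_3 = 12
  0.02347·V_3 - 0.00001786·V_1 = 0.2791
Determinant D = (1)(0.02347) - (-0.00001786)(-0.00001786) = 0.02348
V_1 = [(12)(0.02347) - (-0.00001786)(0.2791)]/D = 12 V
V_3 = [(1)(0.2791) - (12)(-0.00001786)]/D = 11.9 V
V_th = V_1 - V_3 = 12 - 11.9 = 0.09746 V
Step 2 — R_th: zero the source — replace V1 by a short circuit (node 2 merges into node 0) — and find the resistance seen between A (node 1) and B (node 3).
Reduce the network between node 1 (A) and node 3 (B) by series/parallel combination:
  Rp1 = R1 ‖ R2 (parallel, both between nodes 0 and 1) = 1/(1/1 + 1/4300) = 0.9998 Ω
  Rp2 = R3 ‖ R4 (parallel, both between nodes 0 and 3) = 1/(1/43 + 1/5100) = 42.64 Ω
  Rs1 = Rp1 + Rp2 (series, joined only at node 0) = 0.9998 + 42.64 = 43.64 Ω
  Rp3 = R5 ‖ Rs1 (parallel, both between nodes 1 and 3) = 1/(1/56000 + 1/43.64) = 43.61 Ω
R_th = 43.61 Ω

Final answer: V_th = 0.09746 V, R_th = 43.61 Ω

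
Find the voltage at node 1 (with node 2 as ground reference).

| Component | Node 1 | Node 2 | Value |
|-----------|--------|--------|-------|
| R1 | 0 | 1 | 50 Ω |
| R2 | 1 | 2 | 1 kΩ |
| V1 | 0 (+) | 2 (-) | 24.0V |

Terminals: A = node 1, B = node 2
Nodal analysis, taking node 2 as the 0 V reference.
Source V1 fixes V_0 = 24 V.
KCL at each unknown node (sum of currents leaving = 0; resistances in Ω):
  Node 1: (V_1 - 24)/50 + (V_1 - 0)/1000 = 0
Collecting terms: 0.021 × V_1 = 0.48  =>  V_1 = 22.86 V
The requested potential is V_1 = 22.86 V.

Final answer: V_1 = 22.86 V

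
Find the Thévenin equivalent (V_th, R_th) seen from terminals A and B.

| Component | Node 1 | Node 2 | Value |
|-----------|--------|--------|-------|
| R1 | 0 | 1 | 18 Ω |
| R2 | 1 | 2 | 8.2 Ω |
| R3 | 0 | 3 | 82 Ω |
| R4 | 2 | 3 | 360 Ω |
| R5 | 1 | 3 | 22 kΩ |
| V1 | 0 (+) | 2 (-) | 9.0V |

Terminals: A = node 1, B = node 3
Step 1 — V_th is the open-circuit voltage V_A - V_B (nothing connected across the terminals).
Nodal analysis, taking node 2 as the 0 V reference.
Source V1 fixes V_0 = 9 V.
KCL at each unknown node (sum of currents leaving = 0; resistances in Ω):
  Node 1: (V_1 - 9)/18 + (V_1 - 0)/8.2 + (V_1 - V_3)/22000 = 0
  Node 3: (V_3 - 9)/82 + (V_3 - 0)/360 + (V_3 - V_1)/22000 = 0
Collecting terms (coefficients in siemens):
  0.1776·V_1 - 0.00004545·V_3 = 0.5
  0.01502·V_3 - 0.00004545·V_1 = 0.1098
Determinant D = (0.1776)(0.01502) - (-0.00004545)(-0.00004545) = 0.002667
V_1 = [(0.5)(0.01502) - (-0.00004545)(0.1098)]/D = 2.818 V
V_3 = [(0.1776)(0.1098) - (0.5)(-0.00004545)]/D = 7.317 V
V_th = V_1 - V_3 = 2.818 - 7.317 = -4.499 V
Step 2 — R_th: zero the source — replace V1 by a short circuit (node 2 merges into node 0) — and find the resistance seen between A (node 1) and B (node 3).
Reduce the network between node 1 (A) and node 3 (B) by series/parallel combination:
  Rp1 = R1 ‖ R2 (parallel, both between nodes 0 and 1) = 1/(1/18 + 1/8.2) = 5.634 Ω
  Rp2 = R3 ‖ R4 (parallel, both between nodes 0 and 3) = 1/(1/82 + 1/360) = 66.79 Ω
  Rs1 = Rp1 + Rp2 (series, joined only at node 0) = 5.634 + 66.79 = 72.42 Ω
  Rp3 = R5 ‖ Rs1 (parallel, both between nodes 1 and 3) = 1/(1/22000 + 1/72.42) = 72.18 Ω
R_th = 72.18 Ω

Final answer: V_th = -4.499 V, R_th = 72.18 Ω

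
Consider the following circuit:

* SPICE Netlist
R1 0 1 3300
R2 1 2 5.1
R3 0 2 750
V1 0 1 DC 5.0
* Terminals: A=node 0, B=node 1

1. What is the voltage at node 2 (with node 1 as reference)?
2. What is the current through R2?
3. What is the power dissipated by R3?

Nodal analysis, taking node 1 as the 0 V reference.
Source V1 fixes V_0 = 5 V.
KCL at each unknown node (sum of currents leaving = 0; resistances in Ω):
  Node 2: (V_2 - 0)/5.1 + (V_2 - 5)/750 = 0
Collecting terms: 0.1974 × V_2 = 0.006667  =>  V_2 = 0.03377 V
Part 1:
  Read off the nodal solution: V_2 = 0.03377 V
Part 2:
  I_R2 = (V_1 - V_2)/R2 = (0 - 0.03377)/5.1 = -0.006622 A
  Magnitude: I_R2 = 0.006622 A
Part 3:
  I_R3 = (V_0 - V_2)/R3 = (5 - 0.03377)/750 = 0.006622 A
  P_R3 = I_R3² × R3 = (0.006622)² × 750 = 0.03288 W

Final answers:
1. V_2 = 0.03377 V
2. I_R2 = 0.006622 A
3. P_R3 = 0.03288 W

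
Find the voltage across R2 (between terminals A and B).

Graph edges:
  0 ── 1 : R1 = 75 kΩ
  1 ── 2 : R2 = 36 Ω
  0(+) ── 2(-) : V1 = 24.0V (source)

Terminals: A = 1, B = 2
R1 and R2 are in series across V1 (node 0 → node 1 → node 2), and the output A–B is taken across R2, so this is a voltage divider.
Series current: I = V1/(R1 + R2) = 24/(75000 + 36) = 24/75040 = 0.0003198 A
V_R2 = I × R2 = V1 × R2/(R1 + R2) = 24 × 36/75040 = 0.01151 V

Final answer: 0.01151 V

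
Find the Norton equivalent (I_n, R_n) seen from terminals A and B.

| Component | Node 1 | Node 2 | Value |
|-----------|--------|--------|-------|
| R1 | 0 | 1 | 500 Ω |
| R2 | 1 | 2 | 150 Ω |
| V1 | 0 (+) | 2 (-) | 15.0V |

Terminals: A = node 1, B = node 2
Find the Thévenin equivalent first; then I_n = V_th/R_th and R_n = R_th.
Step 1 — V_th is the open-circuit voltage V_A - V_B (nothing connected across the terminals).
Nodal analysis, taking node 2 as the 0 V reference.
Source V1 fixes V_0 = 15 V.
KCL at each unknown node (sum of currents leaving = 0; resistances in Ω):
  Node 1: (V_1 - 15)/500 + (V_1 - 0)/150 = 0
Collecting terms: 0.008667 × V_1 = 0.03  =>  V_1 = 3.462 V
V_th = V_1 - V_2 = 3.462 - 0 = 3.462 V
Step 2 — R_th: zero the source — replace V1 by a short circuit (node 2 merges into node 0) — and find the resistance seen between A (node 1) and B (node 0).
Reduce the network between node 1 (A) and node 0 (B) by series/parallel combination:
  Rp1 = R1 ‖ R2 (parallel, both between nodes 0 and 1) = 1/(1/500 + 1/150) = 115.4 Ω
R_th = 115.4 Ω
I_n = V_th/R_th = 3.462/115.4 = 0.03 A, and R_n = R_th = 115.4 Ω

Final answer: I_n = 0.03 A, R_n = 115.4 Ω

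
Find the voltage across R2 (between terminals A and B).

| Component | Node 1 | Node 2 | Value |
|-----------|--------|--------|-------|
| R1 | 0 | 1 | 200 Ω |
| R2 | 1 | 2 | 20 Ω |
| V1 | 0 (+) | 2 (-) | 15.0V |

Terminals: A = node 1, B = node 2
R1 and R2 are in series across V1 (node 0 → node 1 → node 2), and the output A–B is taken across R2, so this is a voltage divider.
Series current: I = V1/(R1 + R2) = 15/(200 + 20) = 15/220 = 0.06818 A
V_R2 = I × R2 = V1 × R2/(R1 + R2) = 15 × 20/220 = 1.364 V

Final answer: 1.364 V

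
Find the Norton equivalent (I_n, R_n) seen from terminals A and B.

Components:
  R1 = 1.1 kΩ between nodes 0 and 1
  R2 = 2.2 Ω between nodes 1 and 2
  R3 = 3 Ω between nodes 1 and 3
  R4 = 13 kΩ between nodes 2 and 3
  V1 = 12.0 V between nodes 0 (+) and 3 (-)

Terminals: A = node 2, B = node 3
Find the Thévenin equivalent first; then I_n = V_th/R_th and R_n = R_th.
Step 1 — V_th is the open-circuit voltage V_A - V_B (nothing connected across the terminals).
Nodal analysis, taking node 3 as the 0 V reference.
Source V1 fixes V_0 = 12 V.
KCL at each unknown node (sum of currents leaving = 0; resistances in Ω):
  Node 1: (V_1 - 12)/1100 + (V_1 - V_2)/2.2 + (V_1 - 0)/3 = 0
  Node 2: (V_2 - V_1)/2.2 + (V_2 - 0)/13000 = 0
Collecting terms (coefficients in siemens):
  0.7888·V_1 - 0.4545·V_2 = 0.01091
  0.4546·V_2 - 0.4545·V_1 = 0
Determinant D = (0.7888)(0.4546) - (-0.4545)(-0.4545) = 0.152
V_1 = [(0.01091)(0.4546) - (-0.4545)(0)]/D = 0.03263 V
V_2 = [(0.7888)(0) - (0.01091)(-0.4545)]/D = 0.03263 V
V_th = V_2 - V_3 = 0.03263 - 0 = 0.03263 V
Step 2 — R_th: zero the source — replace V1 by a short circuit (node 3 merges into node 0) — and find the resistance seen between A (node 2) and B (node 0).
Reduce the network between node 2 (A) and node 0 (B) by series/parallel combination:
  Rp1 = R1 ‖ R3 (parallel, both between nodes 0 and 1) = 1/(1/1100 + 1/3) = 2.992 Ω
  Rs1 = R2 + Rp1 (series, joined only at node 1) = 2.2 + 2.992 = 5.192 Ω
  Rp2 = R4 ‖ Rs1 (parallel, both between nodes 0 and 2) = 1/(1/13000 + 1/5.192) = 5.19 Ω
R_th = 5.19 Ω
I_n = V_th/R_th = 0.03263/5.19 = 0.006286 A, and R_n = R_th = 5.19 Ω

Final answer: I_n = 0.006286 A, R_n = 5.19 Ω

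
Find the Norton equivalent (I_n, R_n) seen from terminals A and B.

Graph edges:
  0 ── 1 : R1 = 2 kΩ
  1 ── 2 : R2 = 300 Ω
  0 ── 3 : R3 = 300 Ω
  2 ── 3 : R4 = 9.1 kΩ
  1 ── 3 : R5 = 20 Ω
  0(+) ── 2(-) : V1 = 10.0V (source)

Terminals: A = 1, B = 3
Find the Thévenin equivalent first; then I_n = V_th/R_th and R_n = R_th.
Step 1 — V_th is the open-circuit voltage V_A - V_B (nothing connected across the terminals).
Nodal analysis, taking node 2 as the 0 V reference.
Source V1 fixes V_0 = 10 V.
KCL at each unknown node (sum of currents leaving = 0; resistances in Ω):
  Node 1: (V_1 - 10)/2000 + (V_1 - 0)/300 + (V_1 - V_3)/20 = 0
  Node 3: (V_3 - 10)/300 + (V_3 - 0)/9100 + (V_3 - V_1)/20 = 0
Collecting terms (coefficients in siemens):
  0.05383·V_1 - 0.05·V_3 = 0.005
  0.05344·V_3 - 0.05·V_1 = 0.03333
Determinant D = (0.05383)(0.05344) - (-0.05)(-0.05) = 0.000377
V_1 = [(0.005)(0.05344) - (-0.05)(0.03333)]/D = 5.129 V
V_3 = [(0.05383)(0.03333) - (0.005)(-0.05)]/D = 5.423 V
V_th = V_1 - V_3 = 5.129 - 5.423 = -0.2932 V
Step 2 — R_th: zero the source — replace V1 by a short circuit (node 2 merges into node 0) — and find the resistance seen between A (node 1) and B (node 3).
Reduce the network between node 1 (A) and node 3 (B) by series/parallel combination:
  Rp1 = R1 ‖ R2 (parallel, both between nodes 0 and 1) = 1/(1/2000 + 1/300) = 260.9 Ω
  Rp2 = R3 ‖ R4 (parallel, both between nodes 0 and 3) = 1/(1/300 + 1/9100) = 290.4 Ω
  Rs1 = Rp1 + Rp2 (series, joined only at node 0) = 260.9 + 290.4 = 551.3 Ω
  Rp3 = R5 ‖ Rs1 (parallel, both between nodes 1 and 3) = 1/(1/20 + 1/551.3) = 19.3 Ω
R_th = 19.3 Ω
I_n = V_th/R_th = -0.2932/19.3 = -0.01519 A, and R_n = R_th = 19.3 Ω

Final answer: I_n = -0.01519 A, R_n = 19.3 Ω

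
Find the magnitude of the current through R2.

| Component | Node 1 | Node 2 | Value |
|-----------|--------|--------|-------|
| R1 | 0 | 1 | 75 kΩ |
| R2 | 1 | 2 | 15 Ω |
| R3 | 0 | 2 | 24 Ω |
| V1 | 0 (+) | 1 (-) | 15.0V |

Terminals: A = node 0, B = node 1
Nodal analysis, taking node 1 as the 0 V reference.
Source V1 fixes V_0 = 15 V.
KCL at each unknown node (sum of currents leaving = 0; resistances in Ω):
  Node 2: (V_2 - 0)/15 + (V_2 - 15)/24 = 0
Collecting terms: 0.1083 × V_2 = 0.625  =>  V_2 = 5.769 V
I_R2 = (V_1 - V_2)/R2 = (0 - 5.769)/15 = -0.3846 A
|I_R2| = 0.3846 A

Final answer: |I_R2| = 0.3846 A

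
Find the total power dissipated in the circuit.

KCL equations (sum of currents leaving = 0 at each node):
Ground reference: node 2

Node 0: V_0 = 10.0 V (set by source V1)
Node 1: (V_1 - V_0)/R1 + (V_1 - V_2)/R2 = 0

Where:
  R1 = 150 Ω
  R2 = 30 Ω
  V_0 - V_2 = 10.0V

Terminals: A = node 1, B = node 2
Nodal analysis, taking node 2 as the 0 V reference.
Source V1 fixes V_0 = 10 V.
KCL at each unknown node (sum of currents leaving = 0; resistances in Ω):
  Node 1: (V_1 - 10)/150 + (V_1 - 0)/30 = 0
Collecting terms: 0.04 × V_1 = 0.06667  =>  V_1 = 1.667 V
Power in each resistor, P = (ΔV)²/R:
  P_R1 = (10 - 1.667)²/150 = 0.463 W
  P_R2 = (1.667 - 0)²/30 = 0.09259 W
P_total = P_R1 + P_R2 = 0.5556 W

Final answer: 0.5556 W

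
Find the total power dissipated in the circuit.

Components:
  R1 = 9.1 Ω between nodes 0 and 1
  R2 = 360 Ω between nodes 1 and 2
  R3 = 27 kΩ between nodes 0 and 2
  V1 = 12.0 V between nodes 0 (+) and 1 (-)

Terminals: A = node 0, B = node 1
Nodal analysis, taking node 1 as the 0 V reference.
Source V1 fixes V_0 = 12 V.
KCL at each unknown node (sum of currents leaving = 0; resistances in Ω):
  Node 2: (V_2 - 0)/360 + (V_2 - 12)/27000 = 0
Collecting terms: 0.002815 × V_2 = 0.0004444  =>  V_2 = 0.1579 V
Power in each resistor, P = (ΔV)²/R:
  P_R1 = (12 - 0)²/9.1 = 15.82 W
  P_R2 = (0 - 0.1579)²/360 = 0.00006925 W
  P_R3 = (12 - 0.1579)²/27000 = 0.005194 W
P_total = P_R1 + P_R2 + P_R3 = 15.83 W

Final answer: 15.83 W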